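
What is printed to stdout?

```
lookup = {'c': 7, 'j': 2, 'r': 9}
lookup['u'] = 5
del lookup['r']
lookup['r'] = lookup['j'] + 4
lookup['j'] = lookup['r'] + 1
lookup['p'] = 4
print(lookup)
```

lookup['u'] = 5 → {'c': 7, 'j': 2, 'r': 9, 'u': 5}
del 'r' → {'c': 7, 'j': 2, 'u': 5}
lookup['r'] = lookup['j']+4 = 6 → {'c': 7, 'j': 2, 'u': 5, 'r': 6}
lookup['j'] = lookup['r']+1 = 7 → {'c': 7, 'j': 7, 'u': 5, 'r': 6}
lookup['p'] = 4 → {'c': 7, 'j': 7, 'u': 5, 'r': 6, 'p': 4}

{'c': 7, 'j': 7, 'u': 5, 'r': 6, 'p': 4}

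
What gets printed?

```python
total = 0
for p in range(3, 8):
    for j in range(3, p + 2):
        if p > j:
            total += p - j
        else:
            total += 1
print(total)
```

p=3,j=3: not 3>3, total = 0+1 = 1
p=3,j=4: not 3>4, total = 1+1 = 2
p=4,j=3: 4>3, total = 2+1 = 3
p=4,j=4: not 4>4, total = 3+1 = 4
p=4,j=5: not 4>5, total = 4+1 = 5
p=5,j=3: 5>3, total = 5+2 = 7
p=5,j=4: 5>4, total = 7+1 = 8
p=5,j=5: not 5>5, total = 8+1 = 9
p=5,j=6: not 5>6, total = 9+1 = 10
p=6,j=3: 6>3, total = 10+3 = 13
p=6,j=4: 6>4, total = 13+2 = 15
p=6,j=5: 6>5, total = 15+1 = 16
p=6,j=6: not 6>6, total = 16+1 = 17
p=6,j=7: not 6>7, total = 17+1 = 18
p=7,j=3: 7>3, total = 18+4 = 22
p=7,j=4: 7>4, total = 22+3 = 25
p=7,j=5: 7>5, total = 25+2 = 27
p=7,j=6: 7>6, total = 27+1 = 28
p=7,j=7: not 7>7, total = 28+1 = 29
p=7,j=8: not 7>8, total = 29+1 = 30

30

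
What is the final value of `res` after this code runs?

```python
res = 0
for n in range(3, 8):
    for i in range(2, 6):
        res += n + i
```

170

n=3,i=2: res = 0+5 = 5
n=3,i=3: res = 5+6 = 11
n=3,i=4: res = 11+7 = 18
n=3,i=5: res = 18+8 = 26
n=4,i=2: res = 26+6 = 32
n=4,i=3: res = 32+7 = 39
n=4,i=4: res = 39+8 = 47
n=4,i=5: res = 47+9 = 56
n=5,i=2: res = 56+7 = 63
n=5,i=3: res = 63+8 = 71
n=5,i=4: res = 71+9 = 80
n=5,i=5: res = 80+10 = 90
n=6,i=2: res = 90+8 = 98
n=6,i=3: res = 98+9 = 107
n=6,i=4: res = 107+10 = 117
n=6,i=5: res = 117+11 = 128
n=7,i=2: res = 128+9 = 137
n=7,i=3: res = 137+10 = 147
n=7,i=4: res = 147+11 = 158
n=7,i=5: res = 158+12 = 170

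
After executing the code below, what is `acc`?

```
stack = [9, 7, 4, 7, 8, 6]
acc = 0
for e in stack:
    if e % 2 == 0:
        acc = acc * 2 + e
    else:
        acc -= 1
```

18

e=9: not even, acc = 0-1 = -1
e=7: not even, acc = (-1)-1 = -2
e=4: even, acc = (-2)*2+4 = 0
e=7: not even, acc = 0-1 = -1
e=8: even, acc = (-1)*2+8 = 6
e=6: even, acc = 6*2+6 = 18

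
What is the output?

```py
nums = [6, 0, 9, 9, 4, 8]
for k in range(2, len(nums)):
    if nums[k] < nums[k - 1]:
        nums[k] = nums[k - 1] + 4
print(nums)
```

k=2: 9>=0, unchanged → [6, 0, 9, 9, 4, 8]
k=3: 9>=9, unchanged → [6, 0, 9, 9, 4, 8]
k=4: 4<9, nums[4] = 9+4 = 13 → [6, 0, 9, 9, 13, 8]
k=5: 8<13, nums[5] = 13+4 = 17 → [6, 0, 9, 9, 13, 17]

[6, 0, 9, 9, 13, 17]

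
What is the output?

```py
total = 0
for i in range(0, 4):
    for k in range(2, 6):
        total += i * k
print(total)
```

84

i=0,k=2: total = 0+0 = 0
i=0,k=3: total = 0+0 = 0
i=0,k=4: total = 0+0 = 0
i=0,k=5: total = 0+0 = 0
i=1,k=2: total = 0+2 = 2
i=1,k=3: total = 2+3 = 5
i=1,k=4: total = 5+4 = 9
i=1,k=5: total = 9+5 = 14
i=2,k=2: total = 14+4 = 18
i=2,k=3: total = 18+6 = 24
i=2,k=4: total = 24+8 = 32
i=2,k=5: total = 32+10 = 42
i=3,k=2: total = 42+6 = 48
i=3,k=3: total = 48+9 = 57
i=3,k=4: total = 57+12 = 69
i=3,k=5: total = 69+15 = 84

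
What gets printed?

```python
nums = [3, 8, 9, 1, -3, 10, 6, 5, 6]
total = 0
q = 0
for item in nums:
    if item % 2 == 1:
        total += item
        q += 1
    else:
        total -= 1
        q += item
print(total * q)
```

item=3: odd, total = 0+3 = 3; q=1
item=8: not odd, total = 3-1 = 2; q=9
item=9: odd, total = 2+9 = 11; q=10
item=1: odd, total = 11+1 = 12; q=11
item=-3: odd, total = 12+(-3) = 9; q=12
item=10: not odd, total = 9-1 = 8; q=22
item=6: not odd, total = 8-1 = 7; q=28
item=5: odd, total = 7+5 = 12; q=29
item=6: not odd, total = 12-1 = 11; q=35
total*q = 11*35 = 385

385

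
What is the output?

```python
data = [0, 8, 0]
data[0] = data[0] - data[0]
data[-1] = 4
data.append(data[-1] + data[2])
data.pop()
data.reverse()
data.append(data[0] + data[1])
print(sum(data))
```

24

data[0] = data[0]-data[0] = 0-0 = 0 → [0, 8, 0]
data[-1] = 4 → [0, 8, 4]
append data[-1]+data[2] = 4+4 = 8 → [0, 8, 4, 8]
pop() removes 8 → [0, 8, 4]
reverse → [4, 8, 0]
append data[0]+data[1] = 4+8 = 12 → [4, 8, 0, 12]
sum = 24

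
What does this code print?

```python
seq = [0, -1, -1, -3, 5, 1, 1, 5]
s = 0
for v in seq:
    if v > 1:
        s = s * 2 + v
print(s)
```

15

v=0: not >1
v=-1: not >1
v=-1: not >1
v=-3: not >1
v=5: >1, s = 0*2+5 = 5
v=1: not >1
v=1: not >1
v=5: >1, s = 5*2+5 = 15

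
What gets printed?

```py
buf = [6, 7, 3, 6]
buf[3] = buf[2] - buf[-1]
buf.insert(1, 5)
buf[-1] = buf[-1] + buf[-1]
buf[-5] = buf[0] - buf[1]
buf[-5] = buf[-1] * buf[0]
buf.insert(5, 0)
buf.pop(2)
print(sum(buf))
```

-4

buf[3] = buf[2]-buf[-1] = 3-6 = -3 → [6, 7, 3, -3]
insert 5 at 1 → [6, 5, 7, 3, -3]
buf[-1] = buf[-1]+buf[-1] = (-3)+(-3) = -6 → [6, 5, 7, 3, -6]
buf[-5] = buf[0]-buf[1] = 6-5 = 1 → [1, 5, 7, 3, -6]
buf[-5] = buf[-1]*buf[0] = (-6)*1 = -6 → [-6, 5, 7, 3, -6]
insert 0 at 5 → [-6, 5, 7, 3, -6, 0]
pop(2) removes 7 → [-6, 5, 3, -6, 0]
sum = -4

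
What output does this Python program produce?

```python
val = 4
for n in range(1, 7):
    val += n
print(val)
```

n=1: val = 4+1 = 5
n=2: val = 5+2 = 7
n=3: val = 7+3 = 10
n=4: val = 10+4 = 14
n=5: val = 14+5 = 19
n=6: val = 19+6 = 25

25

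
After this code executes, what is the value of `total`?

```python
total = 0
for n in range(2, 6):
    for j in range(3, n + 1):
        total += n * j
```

n=3,j=3: total = 0+9 = 9
n=4,j=3: total = 9+12 = 21
n=4,j=4: total = 21+16 = 37
n=5,j=3: total = 37+15 = 52
n=5,j=4: total = 52+20 = 72
n=5,j=5: total = 72+25 = 97

97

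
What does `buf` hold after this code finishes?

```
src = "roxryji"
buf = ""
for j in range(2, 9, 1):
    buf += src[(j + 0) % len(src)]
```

'xryjiro'

j=2: add src[2]='x' → 'x'
j=3: add src[3]='r' → 'xr'
j=4: add src[4]='y' → 'xry'
j=5: add src[5]='j' → 'xryj'
j=6: add src[6]='i' → 'xryji'
j=7: add src[0]='r' → 'xryjir'
j=8: add src[1]='o' → 'xryjiro'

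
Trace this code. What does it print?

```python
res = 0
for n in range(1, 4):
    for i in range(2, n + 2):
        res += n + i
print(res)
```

n=1,i=2: res = 0+3 = 3
n=2,i=2: res = 3+4 = 7
n=2,i=3: res = 7+5 = 12
n=3,i=2: res = 12+5 = 17
n=3,i=3: res = 17+6 = 23
n=3,i=4: res = 23+7 = 30

30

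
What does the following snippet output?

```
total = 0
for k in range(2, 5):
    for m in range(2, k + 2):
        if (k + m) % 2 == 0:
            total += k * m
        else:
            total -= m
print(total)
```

20

k=2,m=2: even sum, total = 0+4 = 4
k=2,m=3: odd sum, total = 4-3 = 1
k=3,m=2: odd sum, total = 1-2 = -1
k=3,m=3: even sum, total = (-1)+9 = 8
k=3,m=4: odd sum, total = 8-4 = 4
k=4,m=2: even sum, total = 4+8 = 12
k=4,m=3: odd sum, total = 12-3 = 9
k=4,m=4: even sum, total = 9+16 = 25
k=4,m=5: odd sum, total = 25-5 = 20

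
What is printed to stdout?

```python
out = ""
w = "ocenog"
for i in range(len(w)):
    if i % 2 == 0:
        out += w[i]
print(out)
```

i=0: add 'o' → 'o'
i=1: skip
i=2: add 'e' → 'oe'
i=3: skip
i=4: add 'o' → 'oeo'
i=5: skip

oeo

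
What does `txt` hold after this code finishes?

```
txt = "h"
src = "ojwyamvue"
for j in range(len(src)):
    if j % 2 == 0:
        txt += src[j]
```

j=0: add 'o' → 'ho'
j=1: skip
j=2: add 'w' → 'how'
j=3: skip
j=4: add 'a' → 'howa'
j=5: skip
j=6: add 'v' → 'howav'
j=7: skip
j=8: add 'e' → 'howave'

'howave'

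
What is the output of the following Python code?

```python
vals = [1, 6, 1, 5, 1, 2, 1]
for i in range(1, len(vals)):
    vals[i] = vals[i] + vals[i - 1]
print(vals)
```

[1, 7, 8, 13, 14, 16, 17]

i=1: vals[1] = 6+1 = 7 → [1, 7, 1, 5, 1, 2, 1]
i=2: vals[2] = 1+7 = 8 → [1, 7, 8, 5, 1, 2, 1]
i=3: vals[3] = 5+8 = 13 → [1, 7, 8, 13, 1, 2, 1]
i=4: vals[4] = 1+13 = 14 → [1, 7, 8, 13, 14, 2, 1]
i=5: vals[5] = 2+14 = 16 → [1, 7, 8, 13, 14, 16, 1]
i=6: vals[6] = 1+16 = 17 → [1, 7, 8, 13, 14, 16, 17]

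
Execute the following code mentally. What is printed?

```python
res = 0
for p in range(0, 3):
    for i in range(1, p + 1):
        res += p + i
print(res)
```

p=1,i=1: res = 0+2 = 2
p=2,i=1: res = 2+3 = 5
p=2,i=2: res = 5+4 = 9

9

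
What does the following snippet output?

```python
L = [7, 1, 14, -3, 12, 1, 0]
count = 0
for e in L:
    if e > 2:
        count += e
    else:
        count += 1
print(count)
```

37

e=7: >2, count = 0+7 = 7
e=1: not >2, count = 7+1 = 8
e=14: >2, count = 8+14 = 22
e=-3: not >2, count = 22+1 = 23
e=12: >2, count = 23+12 = 35
e=1: not >2, count = 35+1 = 36
e=0: not >2, count = 36+1 = 37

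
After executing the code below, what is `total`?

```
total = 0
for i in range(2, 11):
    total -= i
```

i=2: total = 0-2 = -2
i=3: total = (-2)-3 = -5
i=4: total = (-5)-4 = -9
i=5: total = (-9)-5 = -14
i=6: total = (-14)-6 = -20
i=7: total = (-20)-7 = -27
i=8: total = (-27)-8 = -35
i=9: total = (-35)-9 = -44
i=10: total = (-44)-10 = -54

-54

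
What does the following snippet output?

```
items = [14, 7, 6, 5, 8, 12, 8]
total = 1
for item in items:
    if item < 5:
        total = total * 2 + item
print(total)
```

item=14: not <5
item=7: not <5
item=6: not <5
item=5: not <5
item=8: not <5
item=12: not <5
item=8: not <5

1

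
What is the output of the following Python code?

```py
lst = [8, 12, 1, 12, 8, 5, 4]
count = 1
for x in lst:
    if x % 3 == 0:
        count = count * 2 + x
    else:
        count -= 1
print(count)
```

31

x=8: not %3==0, count = 1-1 = 0
x=12: %3==0, count = 0*2+12 = 12
x=1: not %3==0, count = 12-1 = 11
x=12: %3==0, count = 11*2+12 = 34
x=8: not %3==0, count = 34-1 = 33
x=5: not %3==0, count = 33-1 = 32
x=4: not %3==0, count = 32-1 = 31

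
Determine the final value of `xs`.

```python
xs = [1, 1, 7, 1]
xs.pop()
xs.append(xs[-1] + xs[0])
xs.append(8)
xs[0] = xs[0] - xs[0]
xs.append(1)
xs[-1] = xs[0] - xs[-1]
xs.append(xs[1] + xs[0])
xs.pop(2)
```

pop() removes 1 → [1, 1, 7]
append xs[-1]+xs[0] = 7+1 = 8 → [1, 1, 7, 8]
append 8 → [1, 1, 7, 8, 8]
xs[0] = xs[0]-xs[0] = 1-1 = 0 → [0, 1, 7, 8, 8]
append 1 → [0, 1, 7, 8, 8, 1]
xs[-1] = xs[0]-xs[-1] = 0-1 = -1 → [0, 1, 7, 8, 8, -1]
append xs[1]+xs[0] = 1+0 = 1 → [0, 1, 7, 8, 8, -1, 1]
pop(2) removes 7 → [0, 1, 8, 8, -1, 1]

[0, 1, 8, 8, -1, 1]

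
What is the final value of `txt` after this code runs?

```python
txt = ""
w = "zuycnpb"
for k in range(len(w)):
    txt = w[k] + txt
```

'bpncyuz'

k=0: prepend 'z' → 'z'
k=1: prepend 'u' → 'uz'
k=2: prepend 'y' → 'yuz'
k=3: prepend 'c' → 'cyuz'
k=4: prepend 'n' → 'ncyuz'
k=5: prepend 'p' → 'pncyuz'
k=6: prepend 'b' → 'bpncyuz'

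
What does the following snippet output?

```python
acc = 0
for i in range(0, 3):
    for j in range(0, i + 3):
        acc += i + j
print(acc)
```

33

i=0,j=0: acc = 0+0 = 0
i=0,j=1: acc = 0+1 = 1
i=0,j=2: acc = 1+2 = 3
i=1,j=0: acc = 3+1 = 4
i=1,j=1: acc = 4+2 = 6
i=1,j=2: acc = 6+3 = 9
i=1,j=3: acc = 9+4 = 13
i=2,j=0: acc = 13+2 = 15
i=2,j=1: acc = 15+3 = 18
i=2,j=2: acc = 18+4 = 22
i=2,j=3: acc = 22+5 = 27
i=2,j=4: acc = 27+6 = 33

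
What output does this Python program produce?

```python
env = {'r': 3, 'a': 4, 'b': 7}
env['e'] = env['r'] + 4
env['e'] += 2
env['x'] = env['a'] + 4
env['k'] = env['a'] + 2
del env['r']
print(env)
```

env['e'] = env['r']+4 = 7 → {'r': 3, 'a': 4, 'b': 7, 'e': 7}
env['e'] = 7+2 = 9 → {'r': 3, 'a': 4, 'b': 7, 'e': 9}
env['x'] = env['a']+4 = 8 → {'r': 3, 'a': 4, 'b': 7, 'e': 9, 'x': 8}
env['k'] = env['a']+2 = 6 → {'r': 3, 'a': 4, 'b': 7, 'e': 9, 'x': 8, 'k': 6}
del 'r' → {'a': 4, 'b': 7, 'e': 9, 'x': 8, 'k': 6}

{'a': 4, 'b': 7, 'e': 9, 'x': 8, 'k': 6}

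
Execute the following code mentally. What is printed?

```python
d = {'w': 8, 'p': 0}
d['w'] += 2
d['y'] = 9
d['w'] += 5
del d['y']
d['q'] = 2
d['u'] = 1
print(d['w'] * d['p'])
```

0

d['w'] = 8+2 = 10 → {'w': 10, 'p': 0}
d['y'] = 9 → {'w': 10, 'p': 0, 'y': 9}
d['w'] = 10+5 = 15 → {'w': 15, 'p': 0, 'y': 9}
del 'y' → {'w': 15, 'p': 0}
d['q'] = 2 → {'w': 15, 'p': 0, 'q': 2}
d['u'] = 1 → {'w': 15, 'p': 0, 'q': 2, 'u': 1}
d['w']*d['p'] = 15*0 = 0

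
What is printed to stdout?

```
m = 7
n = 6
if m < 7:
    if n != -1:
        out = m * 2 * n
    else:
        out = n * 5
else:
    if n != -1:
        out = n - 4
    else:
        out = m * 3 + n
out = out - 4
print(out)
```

-2

m=7, n=6
m < 7 is False; n != -1 is True
→ out = n - 4 = 2
out = 2-4 = -2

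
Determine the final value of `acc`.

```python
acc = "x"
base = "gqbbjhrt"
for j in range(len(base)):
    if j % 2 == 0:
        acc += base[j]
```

'xgbjr'

j=0: add 'g' → 'xg'
j=1: skip
j=2: add 'b' → 'xgb'
j=3: skip
j=4: add 'j' → 'xgbj'
j=5: skip
j=6: add 'r' → 'xgbjr'
j=7: skip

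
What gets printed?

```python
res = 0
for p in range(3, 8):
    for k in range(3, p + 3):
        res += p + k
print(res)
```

p=3,k=3: res = 0+6 = 6
p=3,k=4: res = 6+7 = 13
p=3,k=5: res = 13+8 = 21
p=4,k=3: res = 21+7 = 28
p=4,k=4: res = 28+8 = 36
p=4,k=5: res = 36+9 = 45
p=4,k=6: res = 45+10 = 55
p=5,k=3: res = 55+8 = 63
p=5,k=4: res = 63+9 = 72
p=5,k=5: res = 72+10 = 82
p=5,k=6: res = 82+11 = 93
p=5,k=7: res = 93+12 = 105
p=6,k=3: res = 105+9 = 114
p=6,k=4: res = 114+10 = 124
p=6,k=5: res = 124+11 = 135
p=6,k=6: res = 135+12 = 147
p=6,k=7: res = 147+13 = 160
p=6,k=8: res = 160+14 = 174
p=7,k=3: res = 174+10 = 184
p=7,k=4: res = 184+11 = 195
p=7,k=5: res = 195+12 = 207
p=7,k=6: res = 207+13 = 220
p=7,k=7: res = 220+14 = 234
p=7,k=8: res = 234+15 = 249
p=7,k=9: res = 249+16 = 265

265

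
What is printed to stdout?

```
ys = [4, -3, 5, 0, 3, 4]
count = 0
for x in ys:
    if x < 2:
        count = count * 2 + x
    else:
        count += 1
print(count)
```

2

x=4: not <2, count = 0+1 = 1
x=-3: <2, count = 1*2+(-3) = -1
x=5: not <2, count = (-1)+1 = 0
x=0: <2, count = 0*2+0 = 0
x=3: not <2, count = 0+1 = 1
x=4: not <2, count = 1+1 = 2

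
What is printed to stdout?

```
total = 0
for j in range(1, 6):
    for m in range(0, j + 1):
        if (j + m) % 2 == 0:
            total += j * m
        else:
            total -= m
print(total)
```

73

j=1,m=0: odd sum, total = 0-0 = 0
j=1,m=1: even sum, total = 0+1 = 1
j=2,m=0: even sum, total = 1+0 = 1
j=2,m=1: odd sum, total = 1-1 = 0
j=2,m=2: even sum, total = 0+4 = 4
j=3,m=0: odd sum, total = 4-0 = 4
j=3,m=1: even sum, total = 4+3 = 7
j=3,m=2: odd sum, total = 7-2 = 5
j=3,m=3: even sum, total = 5+9 = 14
j=4,m=0: even sum, total = 14+0 = 14
j=4,m=1: odd sum, total = 14-1 = 13
j=4,m=2: even sum, total = 13+8 = 21
j=4,m=3: odd sum, total = 21-3 = 18
j=4,m=4: even sum, total = 18+16 = 34
j=5,m=0: odd sum, total = 34-0 = 34
j=5,m=1: even sum, total = 34+5 = 39
j=5,m=2: odd sum, total = 39-2 = 37
j=5,m=3: even sum, total = 37+15 = 52
j=5,m=4: odd sum, total = 52-4 = 48
j=5,m=5: even sum, total = 48+25 = 73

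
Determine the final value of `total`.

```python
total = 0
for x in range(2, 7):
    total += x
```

x=2: total = 0+2 = 2
x=3: total = 2+3 = 5
x=4: total = 5+4 = 9
x=5: total = 9+5 = 14
x=6: total = 14+6 = 20

20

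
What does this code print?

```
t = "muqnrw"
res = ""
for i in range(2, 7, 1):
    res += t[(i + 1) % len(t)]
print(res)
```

nrwmu

i=2: add t[3]='n' → 'n'
i=3: add t[4]='r' → 'nr'
i=4: add t[5]='w' → 'nrw'
i=5: add t[0]='m' → 'nrwm'
i=6: add t[1]='u' → 'nrwmu'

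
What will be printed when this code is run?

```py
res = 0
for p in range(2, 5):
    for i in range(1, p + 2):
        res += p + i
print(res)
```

69

p=2,i=1: res = 0+3 = 3
p=2,i=2: res = 3+4 = 7
p=2,i=3: res = 7+5 = 12
p=3,i=1: res = 12+4 = 16
p=3,i=2: res = 16+5 = 21
p=3,i=3: res = 21+6 = 27
p=3,i=4: res = 27+7 = 34
p=4,i=1: res = 34+5 = 39
p=4,i=2: res = 39+6 = 45
p=4,i=3: res = 45+7 = 52
p=4,i=4: res = 52+8 = 60
p=4,i=5: res = 60+9 = 69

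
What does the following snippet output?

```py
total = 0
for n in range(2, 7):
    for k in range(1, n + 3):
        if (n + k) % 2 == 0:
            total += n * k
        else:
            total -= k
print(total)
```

240

n=2,k=1: odd sum, total = 0-1 = -1
n=2,k=2: even sum, total = (-1)+4 = 3
n=2,k=3: odd sum, total = 3-3 = 0
n=2,k=4: even sum, total = 0+8 = 8
n=3,k=1: even sum, total = 8+3 = 11
n=3,k=2: odd sum, total = 11-2 = 9
n=3,k=3: even sum, total = 9+9 = 18
n=3,k=4: odd sum, total = 18-4 = 14
n=3,k=5: even sum, total = 14+15 = 29
n=4,k=1: odd sum, total = 29-1 = 28
n=4,k=2: even sum, total = 28+8 = 36
n=4,k=3: odd sum, total = 36-3 = 33
n=4,k=4: even sum, total = 33+16 = 49
n=4,k=5: odd sum, total = 49-5 = 44
n=4,k=6: even sum, total = 44+24 = 68
n=5,k=1: even sum, total = 68+5 = 73
n=5,k=2: odd sum, total = 73-2 = 71
n=5,k=3: even sum, total = 71+15 = 86
n=5,k=4: odd sum, total = 86-4 = 82
n=5,k=5: even sum, total = 82+25 = 107
n=5,k=6: odd sum, total = 107-6 = 101
n=5,k=7: even sum, total = 101+35 = 136
n=6,k=1: odd sum, total = 136-1 = 135
n=6,k=2: even sum, total = 135+12 = 147
n=6,k=3: odd sum, total = 147-3 = 144
n=6,k=4: even sum, total = 144+24 = 168
n=6,k=5: odd sum, total = 168-5 = 163
n=6,k=6: even sum, total = 163+36 = 199
n=6,k=7: odd sum, total = 199-7 = 192
n=6,k=8: even sum, total = 192+48 = 240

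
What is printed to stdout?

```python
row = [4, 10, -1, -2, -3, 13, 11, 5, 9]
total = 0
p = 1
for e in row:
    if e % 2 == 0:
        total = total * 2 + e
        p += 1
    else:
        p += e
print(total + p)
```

e=4: even, total = 0*2+4 = 4; p=2
e=10: even, total = 4*2+10 = 18; p=3
e=-1: not even; p=2
e=-2: even, total = 18*2+(-2) = 34; p=3
e=-3: not even; p=0
e=13: not even; p=13
e=11: not even; p=24
e=5: not even; p=29
e=9: not even; p=38
total+p = 34+38 = 72

72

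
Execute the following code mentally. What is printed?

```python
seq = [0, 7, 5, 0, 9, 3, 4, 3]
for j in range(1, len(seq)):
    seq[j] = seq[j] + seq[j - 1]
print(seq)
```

j=1: seq[1] = 7+0 = 7 → [0, 7, 5, 0, 9, 3, 4, 3]
j=2: seq[2] = 5+7 = 12 → [0, 7, 12, 0, 9, 3, 4, 3]
j=3: seq[3] = 0+12 = 12 → [0, 7, 12, 12, 9, 3, 4, 3]
j=4: seq[4] = 9+12 = 21 → [0, 7, 12, 12, 21, 3, 4, 3]
j=5: seq[5] = 3+21 = 24 → [0, 7, 12, 12, 21, 24, 4, 3]
j=6: seq[6] = 4+24 = 28 → [0, 7, 12, 12, 21, 24, 28, 3]
j=7: seq[7] = 3+28 = 31 → [0, 7, 12, 12, 21, 24, 28, 31]

[0, 7, 12, 12, 21, 24, 28, 31]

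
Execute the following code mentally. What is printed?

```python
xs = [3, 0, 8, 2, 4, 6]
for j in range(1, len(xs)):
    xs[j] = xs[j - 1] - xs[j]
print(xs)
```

j=1: xs[1] = 3-0 = 3 → [3, 3, 8, 2, 4, 6]
j=2: xs[2] = 3-8 = -5 → [3, 3, -5, 2, 4, 6]
j=3: xs[3] = (-5)-2 = -7 → [3, 3, -5, -7, 4, 6]
j=4: xs[4] = (-7)-4 = -11 → [3, 3, -5, -7, -11, 6]
j=5: xs[5] = (-11)-6 = -17 → [3, 3, -5, -7, -11, -17]

[3, 3, -5, -7, -11, -17]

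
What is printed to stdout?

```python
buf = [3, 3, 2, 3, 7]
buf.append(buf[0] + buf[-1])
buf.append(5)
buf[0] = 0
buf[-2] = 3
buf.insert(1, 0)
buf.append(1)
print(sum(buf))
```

append buf[0]+buf[-1] = 3+7 = 10 → [3, 3, 2, 3, 7, 10]
append 5 → [3, 3, 2, 3, 7, 10, 5]
buf[0] = 0 → [0, 3, 2, 3, 7, 10, 5]
buf[-2] = 3 → [0, 3, 2, 3, 7, 3, 5]
insert 0 at 1 → [0, 0, 3, 2, 3, 7, 3, 5]
append 1 → [0, 0, 3, 2, 3, 7, 3, 5, 1]
sum = 24

24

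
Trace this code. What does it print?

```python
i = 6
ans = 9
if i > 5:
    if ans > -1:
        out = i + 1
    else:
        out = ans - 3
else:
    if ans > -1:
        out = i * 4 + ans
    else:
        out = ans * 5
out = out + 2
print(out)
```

i=6, ans=9
i > 5 is True; ans > -1 is True
→ out = i + 1 = 7
out = 7+2 = 9

9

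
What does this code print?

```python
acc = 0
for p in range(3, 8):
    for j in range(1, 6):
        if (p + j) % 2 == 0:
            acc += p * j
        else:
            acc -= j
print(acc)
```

p=3,j=1: even sum, acc = 0+3 = 3
p=3,j=2: odd sum, acc = 3-2 = 1
p=3,j=3: even sum, acc = 1+9 = 10
p=3,j=4: odd sum, acc = 10-4 = 6
p=3,j=5: even sum, acc = 6+15 = 21
p=4,j=1: odd sum, acc = 21-1 = 20
p=4,j=2: even sum, acc = 20+8 = 28
p=4,j=3: odd sum, acc = 28-3 = 25
p=4,j=4: even sum, acc = 25+16 = 41
p=4,j=5: odd sum, acc = 41-5 = 36
p=5,j=1: even sum, acc = 36+5 = 41
p=5,j=2: odd sum, acc = 41-2 = 39
p=5,j=3: even sum, acc = 39+15 = 54
p=5,j=4: odd sum, acc = 54-4 = 50
p=5,j=5: even sum, acc = 50+25 = 75
p=6,j=1: odd sum, acc = 75-1 = 74
p=6,j=2: even sum, acc = 74+12 = 86
p=6,j=3: odd sum, acc = 86-3 = 83
p=6,j=4: even sum, acc = 83+24 = 107
p=6,j=5: odd sum, acc = 107-5 = 102
p=7,j=1: even sum, acc = 102+7 = 109
p=7,j=2: odd sum, acc = 109-2 = 107
p=7,j=3: even sum, acc = 107+21 = 128
p=7,j=4: odd sum, acc = 128-4 = 124
p=7,j=5: even sum, acc = 124+35 = 159

159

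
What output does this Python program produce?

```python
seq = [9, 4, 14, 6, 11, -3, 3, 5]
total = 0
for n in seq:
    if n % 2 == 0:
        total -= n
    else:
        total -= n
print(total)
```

n=9: not even, total = 0-9 = -9
n=4: even, total = (-9)-4 = -13
n=14: even, total = (-13)-14 = -27
n=6: even, total = (-27)-6 = -33
n=11: not even, total = (-33)-11 = -44
n=-3: not even, total = (-44)-(-3) = -41
n=3: not even, total = (-41)-3 = -44
n=5: not even, total = (-44)-5 = -49

-49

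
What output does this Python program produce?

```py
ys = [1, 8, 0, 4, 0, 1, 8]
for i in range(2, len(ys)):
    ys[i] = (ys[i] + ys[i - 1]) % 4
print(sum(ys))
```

i=2: ys[2] = (0+8)%4 = 0 → [1, 8, 0, 4, 0, 1, 8]
i=3: ys[3] = (4+0)%4 = 0 → [1, 8, 0, 0, 0, 1, 8]
i=4: ys[4] = (0+0)%4 = 0 → [1, 8, 0, 0, 0, 1, 8]
i=5: ys[5] = (1+0)%4 = 1 → [1, 8, 0, 0, 0, 1, 8]
i=6: ys[6] = (8+1)%4 = 1 → [1, 8, 0, 0, 0, 1, 1]
sum = 11

11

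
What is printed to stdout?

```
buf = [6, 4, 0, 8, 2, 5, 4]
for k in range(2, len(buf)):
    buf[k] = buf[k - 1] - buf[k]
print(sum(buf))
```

-22

k=2: buf[2] = 4-0 = 4 → [6, 4, 4, 8, 2, 5, 4]
k=3: buf[3] = 4-8 = -4 → [6, 4, 4, -4, 2, 5, 4]
k=4: buf[4] = (-4)-2 = -6 → [6, 4, 4, -4, -6, 5, 4]
k=5: buf[5] = (-6)-5 = -11 → [6, 4, 4, -4, -6, -11, 4]
k=6: buf[6] = (-11)-4 = -15 → [6, 4, 4, -4, -6, -11, -15]
sum = -22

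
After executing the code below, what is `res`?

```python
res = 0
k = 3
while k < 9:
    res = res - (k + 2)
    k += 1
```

-45

k=3: res = 0-5 = -5
k=4: res = (-5)-6 = -11
k=5: res = (-11)-7 = -18
k=6: res = (-18)-8 = -26
k=7: res = (-26)-9 = -35
k=8: res = (-35)-10 = -45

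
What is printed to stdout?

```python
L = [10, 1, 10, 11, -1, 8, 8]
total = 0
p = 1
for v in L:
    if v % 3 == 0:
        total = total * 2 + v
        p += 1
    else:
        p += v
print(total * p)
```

v=10: not %3==0; p=11
v=1: not %3==0; p=12
v=10: not %3==0; p=22
v=11: not %3==0; p=33
v=-1: not %3==0; p=32
v=8: not %3==0; p=40
v=8: not %3==0; p=48
total*p = 0*48 = 0

0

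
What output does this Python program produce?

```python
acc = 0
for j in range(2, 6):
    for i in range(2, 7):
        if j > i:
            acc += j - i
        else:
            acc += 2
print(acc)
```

j=2,i=2: not 2>2, acc = 0+2 = 2
j=2,i=3: not 2>3, acc = 2+2 = 4
j=2,i=4: not 2>4, acc = 4+2 = 6
j=2,i=5: not 2>5, acc = 6+2 = 8
j=2,i=6: not 2>6, acc = 8+2 = 10
j=3,i=2: 3>2, acc = 10+1 = 11
j=3,i=3: not 3>3, acc = 11+2 = 13
j=3,i=4: not 3>4, acc = 13+2 = 15
j=3,i=5: not 3>5, acc = 15+2 = 17
j=3,i=6: not 3>6, acc = 17+2 = 19
j=4,i=2: 4>2, acc = 19+2 = 21
j=4,i=3: 4>3, acc = 21+1 = 22
j=4,i=4: not 4>4, acc = 22+2 = 24
j=4,i=5: not 4>5, acc = 24+2 = 26
j=4,i=6: not 4>6, acc = 26+2 = 28
j=5,i=2: 5>2, acc = 28+3 = 31
j=5,i=3: 5>3, acc = 31+2 = 33
j=5,i=4: 5>4, acc = 33+1 = 34
j=5,i=5: not 5>5, acc = 34+2 = 36
j=5,i=6: not 5>6, acc = 36+2 = 38

38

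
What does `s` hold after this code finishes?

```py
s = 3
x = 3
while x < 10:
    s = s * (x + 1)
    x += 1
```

x=3: s = 3*4 = 12
x=4: s = 12*5 = 60
x=5: s = 60*6 = 360
x=6: s = 360*7 = 2520
x=7: s = 2520*8 = 20160
x=8: s = 20160*9 = 181440
x=9: s = 181440*10 = 1814400

1814400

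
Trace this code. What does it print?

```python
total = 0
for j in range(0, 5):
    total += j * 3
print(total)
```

j=0: total = 0+0*3 = 0
j=1: total = 0+1*3 = 3
j=2: total = 3+2*3 = 9
j=3: total = 9+3*3 = 18
j=4: total = 18+4*3 = 30

30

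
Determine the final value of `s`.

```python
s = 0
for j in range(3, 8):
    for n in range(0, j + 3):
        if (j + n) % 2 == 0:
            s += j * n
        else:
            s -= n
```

387

j=3,n=0: odd sum, s = 0-0 = 0
j=3,n=1: even sum, s = 0+3 = 3
j=3,n=2: odd sum, s = 3-2 = 1
j=3,n=3: even sum, s = 1+9 = 10
j=3,n=4: odd sum, s = 10-4 = 6
j=3,n=5: even sum, s = 6+15 = 21
j=4,n=0: even sum, s = 21+0 = 21
j=4,n=1: odd sum, s = 21-1 = 20
j=4,n=2: even sum, s = 20+8 = 28
j=4,n=3: odd sum, s = 28-3 = 25
j=4,n=4: even sum, s = 25+16 = 41
j=4,n=5: odd sum, s = 41-5 = 36
j=4,n=6: even sum, s = 36+24 = 60
j=5,n=0: odd sum, s = 60-0 = 60
j=5,n=1: even sum, s = 60+5 = 65
j=5,n=2: odd sum, s = 65-2 = 63
j=5,n=3: even sum, s = 63+15 = 78
j=5,n=4: odd sum, s = 78-4 = 74
j=5,n=5: even sum, s = 74+25 = 99
j=5,n=6: odd sum, s = 99-6 = 93
j=5,n=7: even sum, s = 93+35 = 128
j=6,n=0: even sum, s = 128+0 = 128
j=6,n=1: odd sum, s = 128-1 = 127
j=6,n=2: even sum, s = 127+12 = 139
j=6,n=3: odd sum, s = 139-3 = 136
j=6,n=4: even sum, s = 136+24 = 160
j=6,n=5: odd sum, s = 160-5 = 155
j=6,n=6: even sum, s = 155+36 = 191
j=6,n=7: odd sum, s = 191-7 = 184
j=6,n=8: even sum, s = 184+48 = 232
j=7,n=0: odd sum, s = 232-0 = 232
j=7,n=1: even sum, s = 232+7 = 239
j=7,n=2: odd sum, s = 239-2 = 237
j=7,n=3: even sum, s = 237+21 = 258
j=7,n=4: odd sum, s = 258-4 = 254
j=7,n=5: even sum, s = 254+35 = 289
j=7,n=6: odd sum, s = 289-6 = 283
j=7,n=7: even sum, s = 283+49 = 332
j=7,n=8: odd sum, s = 332-8 = 324
j=7,n=9: even sum, s = 324+63 = 387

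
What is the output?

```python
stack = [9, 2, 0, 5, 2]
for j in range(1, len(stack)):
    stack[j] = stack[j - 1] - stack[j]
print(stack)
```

j=1: stack[1] = 9-2 = 7 → [9, 7, 0, 5, 2]
j=2: stack[2] = 7-0 = 7 → [9, 7, 7, 5, 2]
j=3: stack[3] = 7-5 = 2 → [9, 7, 7, 2, 2]
j=4: stack[4] = 2-2 = 0 → [9, 7, 7, 2, 0]

[9, 7, 7, 2, 0]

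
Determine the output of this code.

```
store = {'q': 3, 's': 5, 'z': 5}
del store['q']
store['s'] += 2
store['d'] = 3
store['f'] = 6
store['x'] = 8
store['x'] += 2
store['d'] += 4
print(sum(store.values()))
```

35

del 'q' → {'s': 5, 'z': 5}
store['s'] = 5+2 = 7 → {'s': 7, 'z': 5}
store['d'] = 3 → {'s': 7, 'z': 5, 'd': 3}
store['f'] = 6 → {'s': 7, 'z': 5, 'd': 3, 'f': 6}
store['x'] = 8 → {'s': 7, 'z': 5, 'd': 3, 'f': 6, 'x': 8}
store['x'] = 8+2 = 10 → {'s': 7, 'z': 5, 'd': 3, 'f': 6, 'x': 10}
store['d'] = 3+4 = 7 → {'s': 7, 'z': 5, 'd': 7, 'f': 6, 'x': 10}
sum of values = 35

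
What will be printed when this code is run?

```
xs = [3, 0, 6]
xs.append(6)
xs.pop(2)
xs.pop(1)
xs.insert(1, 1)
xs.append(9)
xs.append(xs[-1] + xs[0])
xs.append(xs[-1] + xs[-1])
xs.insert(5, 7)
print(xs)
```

append 6 → [3, 0, 6, 6]
pop(2) removes 6 → [3, 0, 6]
pop(1) removes 0 → [3, 6]
insert 1 at 1 → [3, 1, 6]
append 9 → [3, 1, 6, 9]
append xs[-1]+xs[0] = 9+3 = 12 → [3, 1, 6, 9, 12]
append xs[-1]+xs[-1] = 12+12 = 24 → [3, 1, 6, 9, 12, 24]
insert 7 at 5 → [3, 1, 6, 9, 12, 7, 24]

[3, 1, 6, 9, 12, 7, 24]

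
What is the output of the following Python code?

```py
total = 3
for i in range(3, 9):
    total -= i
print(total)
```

i=3: total = 3-3 = 0
i=4: total = 0-4 = -4
i=5: total = (-4)-5 = -9
i=6: total = (-9)-6 = -15
i=7: total = (-15)-7 = -22
i=8: total = (-22)-8 = -30

-30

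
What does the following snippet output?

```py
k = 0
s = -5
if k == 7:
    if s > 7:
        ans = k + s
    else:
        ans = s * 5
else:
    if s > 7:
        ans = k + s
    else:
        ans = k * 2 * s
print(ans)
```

0

k=0, s=-5
k == 7 is False; s > 7 is False
→ ans = k * 2 * s = 0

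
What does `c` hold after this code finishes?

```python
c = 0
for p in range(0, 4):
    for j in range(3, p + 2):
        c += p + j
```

p=2,j=3: c = 0+5 = 5
p=3,j=3: c = 5+6 = 11
p=3,j=4: c = 11+7 = 18

18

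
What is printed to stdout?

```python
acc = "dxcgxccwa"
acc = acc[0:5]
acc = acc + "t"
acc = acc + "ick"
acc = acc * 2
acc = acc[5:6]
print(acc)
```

t

slice [0:5] → 'dxcgx'
+ 't' → 'dxcgxt'
+ 'ick' → 'dxcgxtick'
repeat ×2 → 'dxcgxtickdxcgxtick'
slice [5:6] → 't'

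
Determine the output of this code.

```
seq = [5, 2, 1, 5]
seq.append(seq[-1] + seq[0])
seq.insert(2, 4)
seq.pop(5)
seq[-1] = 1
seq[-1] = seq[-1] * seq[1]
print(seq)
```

[5, 2, 4, 1, 2]

append seq[-1]+seq[0] = 5+5 = 10 → [5, 2, 1, 5, 10]
insert 4 at 2 → [5, 2, 4, 1, 5, 10]
pop(5) removes 10 → [5, 2, 4, 1, 5]
seq[-1] = 1 → [5, 2, 4, 1, 1]
seq[-1] = seq[-1]*seq[1] = 1*2 = 2 → [5, 2, 4, 1, 2]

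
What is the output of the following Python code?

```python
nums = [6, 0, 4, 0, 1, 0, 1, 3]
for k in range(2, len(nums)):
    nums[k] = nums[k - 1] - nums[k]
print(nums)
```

[6, 0, -4, -4, -5, -5, -6, -9]

k=2: nums[2] = 0-4 = -4 → [6, 0, -4, 0, 1, 0, 1, 3]
k=3: nums[3] = (-4)-0 = -4 → [6, 0, -4, -4, 1, 0, 1, 3]
k=4: nums[4] = (-4)-1 = -5 → [6, 0, -4, -4, -5, 0, 1, 3]
k=5: nums[5] = (-5)-0 = -5 → [6, 0, -4, -4, -5, -5, 1, 3]
k=6: nums[6] = (-5)-1 = -6 → [6, 0, -4, -4, -5, -5, -6, 3]
k=7: nums[7] = (-6)-3 = -9 → [6, 0, -4, -4, -5, -5, -6, -9]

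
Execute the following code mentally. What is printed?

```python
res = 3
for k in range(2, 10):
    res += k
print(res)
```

47

k=2: res = 3+2 = 5
k=3: res = 5+3 = 8
k=4: res = 8+4 = 12
k=5: res = 12+5 = 17
k=6: res = 17+6 = 23
k=7: res = 23+7 = 30
k=8: res = 30+8 = 38
k=9: res = 38+9 = 47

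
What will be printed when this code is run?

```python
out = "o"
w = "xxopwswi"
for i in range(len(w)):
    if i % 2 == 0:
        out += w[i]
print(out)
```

i=0: add 'x' → 'ox'
i=1: skip
i=2: add 'o' → 'oxo'
i=3: skip
i=4: add 'w' → 'oxow'
i=5: skip
i=6: add 'w' → 'oxoww'
i=7: skip

oxoww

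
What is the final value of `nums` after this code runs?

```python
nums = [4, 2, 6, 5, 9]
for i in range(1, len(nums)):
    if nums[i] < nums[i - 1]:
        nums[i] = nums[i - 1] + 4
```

[4, 8, 12, 16, 20]

i=1: 2<4, nums[1] = 4+4 = 8 → [4, 8, 6, 5, 9]
i=2: 6<8, nums[2] = 8+4 = 12 → [4, 8, 12, 5, 9]
i=3: 5<12, nums[3] = 12+4 = 16 → [4, 8, 12, 16, 9]
i=4: 9<16, nums[4] = 16+4 = 20 → [4, 8, 12, 16, 20]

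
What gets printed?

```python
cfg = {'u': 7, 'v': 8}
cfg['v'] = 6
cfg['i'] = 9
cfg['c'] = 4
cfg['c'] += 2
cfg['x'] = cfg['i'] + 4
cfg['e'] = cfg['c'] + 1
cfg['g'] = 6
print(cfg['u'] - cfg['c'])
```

1

cfg['v'] = 6 → {'u': 7, 'v': 6}
cfg['i'] = 9 → {'u': 7, 'v': 6, 'i': 9}
cfg['c'] = 4 → {'u': 7, 'v': 6, 'i': 9, 'c': 4}
cfg['c'] = 4+2 = 6 → {'u': 7, 'v': 6, 'i': 9, 'c': 6}
cfg['x'] = cfg['i']+4 = 13 → {'u': 7, 'v': 6, 'i': 9, 'c': 6, 'x': 13}
cfg['e'] = cfg['c']+1 = 7 → {'u': 7, 'v': 6, 'i': 9, 'c': 6, 'x': 13, 'e': 7}
cfg['g'] = 6 → {'u': 7, 'v': 6, 'i': 9, 'c': 6, 'x': 13, 'e': 7, 'g': 6}
cfg['u']-cfg['c'] = 7-6 = 1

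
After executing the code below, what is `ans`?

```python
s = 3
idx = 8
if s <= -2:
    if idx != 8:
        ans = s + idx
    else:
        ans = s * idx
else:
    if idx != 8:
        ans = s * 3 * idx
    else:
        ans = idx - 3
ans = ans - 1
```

4

s=3, idx=8
s <= -2 is False; idx != 8 is False
→ ans = idx - 3 = 5
ans = 5-1 = 4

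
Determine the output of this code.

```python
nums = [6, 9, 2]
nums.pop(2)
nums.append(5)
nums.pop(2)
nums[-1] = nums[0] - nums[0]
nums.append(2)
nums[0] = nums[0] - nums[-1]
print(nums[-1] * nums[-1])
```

4

pop(2) removes 2 → [6, 9]
append 5 → [6, 9, 5]
pop(2) removes 5 → [6, 9]
nums[-1] = nums[0]-nums[0] = 6-6 = 0 → [6, 0]
append 2 → [6, 0, 2]
nums[0] = nums[0]-nums[-1] = 6-2 = 4 → [4, 0, 2]
nums[-1]*nums[-1] = 2*2 = 4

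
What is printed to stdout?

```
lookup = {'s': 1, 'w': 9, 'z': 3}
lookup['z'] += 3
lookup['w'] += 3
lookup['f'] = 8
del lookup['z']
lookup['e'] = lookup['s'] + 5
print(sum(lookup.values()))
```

lookup['z'] = 3+3 = 6 → {'s': 1, 'w': 9, 'z': 6}
lookup['w'] = 9+3 = 12 → {'s': 1, 'w': 12, 'z': 6}
lookup['f'] = 8 → {'s': 1, 'w': 12, 'z': 6, 'f': 8}
del 'z' → {'s': 1, 'w': 12, 'f': 8}
lookup['e'] = lookup['s']+5 = 6 → {'s': 1, 'w': 12, 'f': 8, 'e': 6}
sum of values = 27

27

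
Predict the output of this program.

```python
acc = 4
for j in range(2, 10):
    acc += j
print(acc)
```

48

j=2: acc = 4+2 = 6
j=3: acc = 6+3 = 9
j=4: acc = 9+4 = 13
j=5: acc = 13+5 = 18
j=6: acc = 18+6 = 24
j=7: acc = 24+7 = 31
j=8: acc = 31+8 = 39
j=9: acc = 39+9 = 48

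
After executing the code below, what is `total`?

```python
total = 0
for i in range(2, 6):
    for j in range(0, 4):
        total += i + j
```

i=2,j=0: total = 0+2 = 2
i=2,j=1: total = 2+3 = 5
i=2,j=2: total = 5+4 = 9
i=2,j=3: total = 9+5 = 14
i=3,j=0: total = 14+3 = 17
i=3,j=1: total = 17+4 = 21
i=3,j=2: total = 21+5 = 26
i=3,j=3: total = 26+6 = 32
i=4,j=0: total = 32+4 = 36
i=4,j=1: total = 36+5 = 41
i=4,j=2: total = 41+6 = 47
i=4,j=3: total = 47+7 = 54
i=5,j=0: total = 54+5 = 59
i=5,j=1: total = 59+6 = 65
i=5,j=2: total = 65+7 = 72
i=5,j=3: total = 72+8 = 80

80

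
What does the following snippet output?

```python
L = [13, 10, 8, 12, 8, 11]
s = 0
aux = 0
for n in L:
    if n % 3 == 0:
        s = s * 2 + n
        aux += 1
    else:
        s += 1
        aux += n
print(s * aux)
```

1020

n=13: not %3==0, s = 0+1 = 1; aux=13
n=10: not %3==0, s = 1+1 = 2; aux=23
n=8: not %3==0, s = 2+1 = 3; aux=31
n=12: %3==0, s = 3*2+12 = 18; aux=32
n=8: not %3==0, s = 18+1 = 19; aux=40
n=11: not %3==0, s = 19+1 = 20; aux=51
s*aux = 20*51 = 1020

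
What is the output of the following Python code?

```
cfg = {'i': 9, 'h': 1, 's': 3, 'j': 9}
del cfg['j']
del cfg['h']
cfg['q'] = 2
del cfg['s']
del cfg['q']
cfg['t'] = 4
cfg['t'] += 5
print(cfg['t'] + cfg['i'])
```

del 'j' → {'i': 9, 'h': 1, 's': 3}
del 'h' → {'i': 9, 's': 3}
cfg['q'] = 2 → {'i': 9, 's': 3, 'q': 2}
del 's' → {'i': 9, 'q': 2}
del 'q' → {'i': 9}
cfg['t'] = 4 → {'i': 9, 't': 4}
cfg['t'] = 4+5 = 9 → {'i': 9, 't': 9}
cfg['t']+cfg['i'] = 9+9 = 18

18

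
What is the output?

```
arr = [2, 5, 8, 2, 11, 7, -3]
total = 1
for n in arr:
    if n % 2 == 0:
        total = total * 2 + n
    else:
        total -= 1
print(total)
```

27

n=2: even, total = 1*2+2 = 4
n=5: not even, total = 4-1 = 3
n=8: even, total = 3*2+8 = 14
n=2: even, total = 14*2+2 = 30
n=11: not even, total = 30-1 = 29
n=7: not even, total = 29-1 = 28
n=-3: not even, total = 28-1 = 27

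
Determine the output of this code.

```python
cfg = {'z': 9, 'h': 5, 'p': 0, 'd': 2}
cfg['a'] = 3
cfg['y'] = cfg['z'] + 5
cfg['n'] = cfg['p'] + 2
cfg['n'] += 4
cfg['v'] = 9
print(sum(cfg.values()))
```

48

cfg['a'] = 3 → {'z': 9, 'h': 5, 'p': 0, 'd': 2, 'a': 3}
cfg['y'] = cfg['z']+5 = 14 → {'z': 9, 'h': 5, 'p': 0, 'd': 2, 'a': 3, 'y': 14}
cfg['n'] = cfg['p']+2 = 2 → {'z': 9, 'h': 5, 'p': 0, 'd': 2, 'a': 3, 'y': 14, 'n': 2}
cfg['n'] = 2+4 = 6 → {'z': 9, 'h': 5, 'p': 0, 'd': 2, 'a': 3, 'y': 14, 'n': 6}
cfg['v'] = 9 → {'z': 9, 'h': 5, 'p': 0, 'd': 2, 'a': 3, 'y': 14, 'n': 6, 'v': 9}
sum of values = 48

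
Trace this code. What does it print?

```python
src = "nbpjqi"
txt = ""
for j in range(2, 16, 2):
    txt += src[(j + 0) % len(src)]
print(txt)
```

pqnpqnp

j=2: add src[2]='p' → 'p'
j=4: add src[4]='q' → 'pq'
j=6: add src[0]='n' → 'pqn'
j=8: add src[2]='p' → 'pqnp'
j=10: add src[4]='q' → 'pqnpq'
j=12: add src[0]='n' → 'pqnpqn'
j=14: add src[2]='p' → 'pqnpqnp'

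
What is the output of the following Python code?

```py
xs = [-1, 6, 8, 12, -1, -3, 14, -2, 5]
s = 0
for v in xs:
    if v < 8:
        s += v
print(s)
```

v=-1: <8, s = 0+(-1) = -1
v=6: <8, s = (-1)+6 = 5
v=8: not <8
v=12: not <8
v=-1: <8, s = 5+(-1) = 4
v=-3: <8, s = 4+(-3) = 1
v=14: not <8
v=-2: <8, s = 1+(-2) = -1
v=5: <8, s = (-1)+5 = 4

4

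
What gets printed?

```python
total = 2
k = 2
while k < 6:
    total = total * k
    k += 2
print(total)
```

k=2: total = 2*2 = 4
k=4: total = 4*4 = 16

16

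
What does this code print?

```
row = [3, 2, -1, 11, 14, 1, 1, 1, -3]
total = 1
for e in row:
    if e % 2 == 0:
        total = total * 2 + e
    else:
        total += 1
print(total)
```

e=3: not even, total = 1+1 = 2
e=2: even, total = 2*2+2 = 6
e=-1: not even, total = 6+1 = 7
e=11: not even, total = 7+1 = 8
e=14: even, total = 8*2+14 = 30
e=1: not even, total = 30+1 = 31
e=1: not even, total = 31+1 = 32
e=1: not even, total = 32+1 = 33
e=-3: not even, total = 33+1 = 34

34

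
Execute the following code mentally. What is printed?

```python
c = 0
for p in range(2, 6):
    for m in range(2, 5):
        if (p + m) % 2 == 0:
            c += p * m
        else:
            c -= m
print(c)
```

p=2,m=2: even sum, c = 0+4 = 4
p=2,m=3: odd sum, c = 4-3 = 1
p=2,m=4: even sum, c = 1+8 = 9
p=3,m=2: odd sum, c = 9-2 = 7
p=3,m=3: even sum, c = 7+9 = 16
p=3,m=4: odd sum, c = 16-4 = 12
p=4,m=2: even sum, c = 12+8 = 20
p=4,m=3: odd sum, c = 20-3 = 17
p=4,m=4: even sum, c = 17+16 = 33
p=5,m=2: odd sum, c = 33-2 = 31
p=5,m=3: even sum, c = 31+15 = 46
p=5,m=4: odd sum, c = 46-4 = 42

42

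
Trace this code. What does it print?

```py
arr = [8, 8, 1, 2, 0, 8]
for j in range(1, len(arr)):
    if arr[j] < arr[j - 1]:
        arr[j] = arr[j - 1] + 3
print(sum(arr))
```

j=1: 8>=8, unchanged → [8, 8, 1, 2, 0, 8]
j=2: 1<8, arr[2] = 8+3 = 11 → [8, 8, 11, 2, 0, 8]
j=3: 2<11, arr[3] = 11+3 = 14 → [8, 8, 11, 14, 0, 8]
j=4: 0<14, arr[4] = 14+3 = 17 → [8, 8, 11, 14, 17, 8]
j=5: 8<17, arr[5] = 17+3 = 20 → [8, 8, 11, 14, 17, 20]
sum = 78

78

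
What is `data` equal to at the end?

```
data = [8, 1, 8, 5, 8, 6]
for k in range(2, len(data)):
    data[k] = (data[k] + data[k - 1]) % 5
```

[8, 1, 4, 4, 2, 3]

k=2: data[2] = (8+1)%5 = 4 → [8, 1, 4, 5, 8, 6]
k=3: data[3] = (5+4)%5 = 4 → [8, 1, 4, 4, 8, 6]
k=4: data[4] = (8+4)%5 = 2 → [8, 1, 4, 4, 2, 6]
k=5: data[5] = (6+2)%5 = 3 → [8, 1, 4, 4, 2, 3]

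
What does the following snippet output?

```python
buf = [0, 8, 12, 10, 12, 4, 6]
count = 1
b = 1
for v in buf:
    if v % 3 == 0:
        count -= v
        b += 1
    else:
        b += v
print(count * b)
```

v=0: %3==0, count = 1-0 = 1; b=2
v=8: not %3==0; b=10
v=12: %3==0, count = 1-12 = -11; b=11
v=10: not %3==0; b=21
v=12: %3==0, count = (-11)-12 = -23; b=22
v=4: not %3==0; b=26
v=6: %3==0, count = (-23)-6 = -29; b=27
count*b = (-29)*27 = -783

-783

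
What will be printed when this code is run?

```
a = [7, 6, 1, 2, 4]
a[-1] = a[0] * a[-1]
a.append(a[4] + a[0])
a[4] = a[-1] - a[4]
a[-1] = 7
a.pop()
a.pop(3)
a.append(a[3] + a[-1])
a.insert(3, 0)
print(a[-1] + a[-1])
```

28

a[-1] = a[0]*a[-1] = 7*4 = 28 → [7, 6, 1, 2, 28]
append a[4]+a[0] = 28+7 = 35 → [7, 6, 1, 2, 28, 35]
a[4] = a[-1]-a[4] = 35-28 = 7 → [7, 6, 1, 2, 7, 35]
a[-1] = 7 → [7, 6, 1, 2, 7, 7]
pop() removes 7 → [7, 6, 1, 2, 7]
pop(3) removes 2 → [7, 6, 1, 7]
append a[3]+a[-1] = 7+7 = 14 → [7, 6, 1, 7, 14]
insert 0 at 3 → [7, 6, 1, 0, 7, 14]
a[-1]+a[-1] = 14+14 = 28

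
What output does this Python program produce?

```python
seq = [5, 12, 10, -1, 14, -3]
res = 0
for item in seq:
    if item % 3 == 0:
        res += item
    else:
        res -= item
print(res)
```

-19

item=5: not %3==0, res = 0-5 = -5
item=12: %3==0, res = (-5)+12 = 7
item=10: not %3==0, res = 7-10 = -3
item=-1: not %3==0, res = (-3)-(-1) = -2
item=14: not %3==0, res = (-2)-14 = -16
item=-3: %3==0, res = (-16)+(-3) = -19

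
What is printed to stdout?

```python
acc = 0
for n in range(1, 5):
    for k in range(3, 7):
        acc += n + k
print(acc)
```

112

n=1,k=3: acc = 0+4 = 4
n=1,k=4: acc = 4+5 = 9
n=1,k=5: acc = 9+6 = 15
n=1,k=6: acc = 15+7 = 22
n=2,k=3: acc = 22+5 = 27
n=2,k=4: acc = 27+6 = 33
n=2,k=5: acc = 33+7 = 40
n=2,k=6: acc = 40+8 = 48
n=3,k=3: acc = 48+6 = 54
n=3,k=4: acc = 54+7 = 61
n=3,k=5: acc = 61+8 = 69
n=3,k=6: acc = 69+9 = 78
n=4,k=3: acc = 78+7 = 85
n=4,k=4: acc = 85+8 = 93
n=4,k=5: acc = 93+9 = 102
n=4,k=6: acc = 102+10 = 112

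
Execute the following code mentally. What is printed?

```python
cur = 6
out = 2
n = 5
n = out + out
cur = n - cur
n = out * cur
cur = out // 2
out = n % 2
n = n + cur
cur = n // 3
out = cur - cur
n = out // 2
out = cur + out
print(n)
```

n = 2+2 = 4
cur = 4-6 = -2
n = 2*(-2) = -4
cur = 2//2 = 1
out = (-4)%2 = 0
n = (-4)+1 = -3
cur = (-3)//3 = -1
out = (-1)-(-1) = 0
n = 0//2 = 0
out = (-1)+0 = -1

0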